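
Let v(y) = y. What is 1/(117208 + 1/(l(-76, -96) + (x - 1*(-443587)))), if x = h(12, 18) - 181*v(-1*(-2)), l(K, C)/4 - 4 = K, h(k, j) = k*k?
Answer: 443081/51932637849 ≈ 8.5318e-6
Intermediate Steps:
h(k, j) = k²
l(K, C) = 16 + 4*K
x = -218 (x = 12² - (-181)*(-2) = 144 - 181*2 = 144 - 362 = -218)
1/(117208 + 1/(l(-76, -96) + (x - 1*(-443587)))) = 1/(117208 + 1/((16 + 4*(-76)) + (-218 - 1*(-443587)))) = 1/(117208 + 1/((16 - 304) + (-218 + 443587))) = 1/(117208 + 1/(-288 + 443369)) = 1/(117208 + 1/443081) = 1/(51932637849/443081) = 443081/51932637849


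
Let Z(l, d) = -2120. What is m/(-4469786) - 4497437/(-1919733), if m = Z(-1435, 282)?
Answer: 10053325386221/4290397843569 ≈ 2.3432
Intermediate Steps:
m = -2120
m/(-4469786) - 4497437/(-1919733) = -2120/(-4469786) - 4497437/(-1919733) = -2120*(-1/4469786) - 4497437*(-1/1919733) = 1060/2234893 + 4497437/1919733 = 10053325386221/4290397843569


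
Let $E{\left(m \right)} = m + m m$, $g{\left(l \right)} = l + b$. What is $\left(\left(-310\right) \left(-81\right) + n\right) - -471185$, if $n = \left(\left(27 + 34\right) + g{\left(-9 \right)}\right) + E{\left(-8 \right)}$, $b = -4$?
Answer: $496399$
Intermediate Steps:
$g{\left(l \right)} = -4 + l$ ($g{\left(l \right)} = l - 4 = -4 + l$)
$E{\left(m \right)} = m + m^{2}$
$n = 104$ ($n = \left(\left(27 + 34\right) - 13\right) - 8 \left(1 - 8\right) = \left(61 - 13\right) - -56 = 48 + 56 = 104$)
$\left(\left(-310\right) \left(-81\right) + n\right) - -471185 = \left(\left(-310\right) \left(-81\right) + 104\right) - -471185 = \left(25110 + 104\right) + 471185 = 25214 + 471185 = 496399$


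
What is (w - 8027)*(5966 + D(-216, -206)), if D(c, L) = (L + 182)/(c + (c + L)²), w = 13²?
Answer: -2084649731528/44467 ≈ -4.6881e+7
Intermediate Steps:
w = 169
D(c, L) = (182 + L)/(c + (L + c)²)
(w - 8027)*(5966 + D(-216, -206)) = (169 - 8027)*(5966 + (182 - 206)/(-216 + (-206 - 216)²)) = -7858*(5966 - 24/(-216 + (-422)²)) = -7858*(5966 - 24/(-216 + 178084)) = -7858*(5966 - 24/177868) = -7858*(5966 + (1/177868)*(-24)) = -7858*(5966 - 6/44467) = -7858*265290116/44467 = -2084649731528/44467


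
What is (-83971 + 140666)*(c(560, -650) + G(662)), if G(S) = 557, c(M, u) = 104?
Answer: 37475395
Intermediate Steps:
(-83971 + 140666)*(c(560, -650) + G(662)) = (-83971 + 140666)*(104 + 557) = 56695*661 = 37475395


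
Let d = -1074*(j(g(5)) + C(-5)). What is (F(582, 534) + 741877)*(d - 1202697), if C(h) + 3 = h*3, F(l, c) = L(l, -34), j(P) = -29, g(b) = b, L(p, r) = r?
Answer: -854765599617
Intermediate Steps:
F(l, c) = -34
C(h) = -3 + 3*h (C(h) = -3 + h*3 = -3 + 3*h)
d = 50478 (d = -1074*(-29 + (-3 + 3*(-5))) = -1074*(-29 + (-3 - 15)) = -1074*(-29 - 18) = -1074*(-47) = 50478)
(F(582, 534) + 741877)*(d - 1202697) = (-34 + 741877)*(50478 - 1202697) = 741843*(-1152219) = -854765599617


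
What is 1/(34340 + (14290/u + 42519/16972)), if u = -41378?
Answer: 351133708/12058689943371 ≈ 2.9119e-5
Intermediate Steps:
1/(34340 + (14290/u + 42519/16972)) = 1/(34340 + (14290/(-41378) + 42519/16972)) = 1/(34340 + (14290*(-1/41378) + 42519*(1/16972))) = 1/(34340 + (-7145/20689 + 42519/16972)) = 1/(34340 + 758410651/351133708) = 1/(12058689943371/351133708) = 351133708/12058689943371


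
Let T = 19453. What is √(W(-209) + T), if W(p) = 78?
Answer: √19531 ≈ 139.75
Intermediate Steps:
√(W(-209) + T) = √(78 + 19453) = √19531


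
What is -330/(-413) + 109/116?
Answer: 83297/47908 ≈ 1.7387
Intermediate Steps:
-330/(-413) + 109/116 = -330*(-1/413) + 109*(1/116) = 330/413 + 109/116 = 83297/47908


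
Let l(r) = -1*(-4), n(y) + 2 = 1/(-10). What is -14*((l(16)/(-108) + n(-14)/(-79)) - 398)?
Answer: 59426941/10665 ≈ 5572.1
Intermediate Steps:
n(y) = -21/10 (n(y) = -2 + 1/(-10) = -2 - 1/10 = -21/10)
l(r) = 4
-14*((l(16)/(-108) + n(-14)/(-79)) - 398) = -14*((4/(-108) - 21/10/(-79)) - 398) = -14*((4*(-1/108) - 21/10*(-1/79)) - 398) = -14*((-1/27 + 21/790) - 398) = -14*(-223/21330 - 398) = -14*(-8489563/21330) = 59426941/10665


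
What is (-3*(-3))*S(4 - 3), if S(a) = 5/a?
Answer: 45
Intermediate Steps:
(-3*(-3))*S(4 - 3) = (-3*(-3))*(5/(4 - 3)) = 9*(5/1) = 9*(5*1) = 9*5 = 45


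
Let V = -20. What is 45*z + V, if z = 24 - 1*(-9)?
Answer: 1465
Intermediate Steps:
z = 33 (z = 24 + 9 = 33)
45*z + V = 45*33 - 20 = 1485 - 20 = 1465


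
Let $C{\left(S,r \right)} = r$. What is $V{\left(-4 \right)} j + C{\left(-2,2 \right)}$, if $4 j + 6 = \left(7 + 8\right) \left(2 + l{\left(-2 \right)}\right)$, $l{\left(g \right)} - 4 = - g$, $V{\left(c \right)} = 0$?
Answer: $2$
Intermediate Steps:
$l{\left(g \right)} = 4 - g$
$j = \frac{57}{2}$ ($j = - \frac{3}{2} + \frac{\left(7 + 8\right) \left(2 + \left(4 - -2\right)\right)}{4} = - \frac{3}{2} + \frac{15 \left(2 + \left(4 + 2\right)\right)}{4} = - \frac{3}{2} + \frac{15 \left(2 + 6\right)}{4} = - \frac{3}{2} + \frac{15 \cdot 8}{4} = - \frac{3}{2} + \frac{1}{4} \cdot 120 = - \frac{3}{2} + 30 = \frac{57}{2} \approx 28.5$)
$V{\left(-4 \right)} j + C{\left(-2,2 \right)} = 0 \cdot \frac{57}{2} + 2 = 0 + 2 = 2$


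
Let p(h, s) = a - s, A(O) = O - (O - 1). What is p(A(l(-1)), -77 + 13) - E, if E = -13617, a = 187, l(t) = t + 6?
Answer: 13868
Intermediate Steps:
l(t) = 6 + t
A(O) = 1 (A(O) = O - (-1 + O) = O + (1 - O) = 1)
p(h, s) = 187 - s
p(A(l(-1)), -77 + 13) - E = (187 - (-77 + 13)) - 1*(-13617) = (187 - 1*(-64)) + 13617 = (187 + 64) + 13617 = 251 + 13617 = 13868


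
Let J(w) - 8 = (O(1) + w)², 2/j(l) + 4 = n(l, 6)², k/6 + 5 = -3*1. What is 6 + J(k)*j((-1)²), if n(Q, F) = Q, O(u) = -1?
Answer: -1600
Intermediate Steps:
k = -48 (k = -30 + 6*(-3*1) = -30 + 6*(-3) = -30 - 18 = -48)
j(l) = 2/(-4 + l²)
J(w) = 8 + (-1 + w)²
6 + J(k)*j((-1)²) = 6 + (8 + (-1 - 48)²)*(2/(-4 + ((-1)²)²)) = 6 + (8 + (-49)²)*(2/(-4 + 1²)) = 6 + (8 + 2401)*(2/(-4 + 1)) = 6 + 2409*(2/(-3)) = 6 + 2409*(2*(-⅓)) = 6 + 2409*(-⅔) = 6 - 1606 = -1600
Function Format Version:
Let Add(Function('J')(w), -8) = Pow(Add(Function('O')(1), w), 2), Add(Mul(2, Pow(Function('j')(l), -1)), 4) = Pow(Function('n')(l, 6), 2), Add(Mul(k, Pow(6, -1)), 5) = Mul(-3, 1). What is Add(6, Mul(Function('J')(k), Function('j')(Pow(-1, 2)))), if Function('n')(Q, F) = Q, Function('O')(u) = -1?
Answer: -1600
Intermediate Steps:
k = -48 (k = Add(-30, Mul(6, Mul(-3, 1))) = Add(-30, Mul(6, -3)) = Add(-30, -18) = -48)
Function('j')(l) = Mul(2, Pow(Add(-4, Pow(l, 2)), -1))
Function('J')(w) = Add(8, Pow(Add(-1, w), 2))
Add(6, Mul(Function('J')(k), Function('j')(Pow(-1, 2)))) = Add(6, Mul(Add(8, Pow(Add(-1, -48), 2)), Mul(2, Pow(Add(-4, Pow(Pow(-1, 2), 2)), -1)))) = Add(6, Mul(Add(8, Pow(-49, 2)), Mul(2, Pow(Add(-4, Pow(1, 2)), -1)))) = Add(6, Mul(Add(8, 2401), Mul(2, Pow(Add(-4, 1), -1)))) = Add(6, Mul(2409, Mul(2, Pow(-3, -1)))) = Add(6, Mul(2409, Mul(2, Rational(-1, 3)))) = Add(6, Mul(2409, Rational(-2, 3))) = Add(6, -1606) = -1600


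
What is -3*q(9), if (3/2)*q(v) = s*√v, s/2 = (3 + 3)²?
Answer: -432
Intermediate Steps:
s = 72 (s = 2*(3 + 3)² = 2*6² = 2*36 = 72)
q(v) = 48*√v (q(v) = 2*(72*√v)/3 = 48*√v)
-3*q(9) = -144*√9 = -144*3 = -3*144 = -432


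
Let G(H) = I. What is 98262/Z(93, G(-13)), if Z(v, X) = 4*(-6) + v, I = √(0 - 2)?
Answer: 32754/23 ≈ 1424.1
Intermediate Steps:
I = I*√2 (I = √(-2) = I*√2 ≈ 1.4142*I)
G(H) = I*√2
Z(v, X) = -24 + v
98262/Z(93, G(-13)) = 98262/(-24 + 93) = 98262/69 = 98262*(1/69) = 32754/23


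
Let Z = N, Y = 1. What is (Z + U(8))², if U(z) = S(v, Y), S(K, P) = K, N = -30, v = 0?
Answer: 900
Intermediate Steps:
Z = -30
U(z) = 0
(Z + U(8))² = (-30 + 0)² = (-30)² = 900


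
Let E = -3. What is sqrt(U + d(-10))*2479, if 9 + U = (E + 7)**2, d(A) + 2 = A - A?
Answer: 2479*sqrt(5) ≈ 5543.2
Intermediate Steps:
d(A) = -2 (d(A) = -2 + (A - A) = -2 + 0 = -2)
U = 7 (U = -9 + (-3 + 7)**2 = -9 + 4**2 = -9 + 16 = 7)
sqrt(U + d(-10))*2479 = sqrt(7 - 2)*2479 = sqrt(5)*2479 = 2479*sqrt(5)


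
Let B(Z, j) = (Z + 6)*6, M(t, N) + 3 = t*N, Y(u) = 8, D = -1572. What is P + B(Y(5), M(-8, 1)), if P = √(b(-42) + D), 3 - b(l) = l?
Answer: 84 + I*√1527 ≈ 84.0 + 39.077*I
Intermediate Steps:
b(l) = 3 - l
M(t, N) = -3 + N*t (M(t, N) = -3 + t*N = -3 + N*t)
B(Z, j) = 36 + 6*Z (B(Z, j) = (6 + Z)*6 = 36 + 6*Z)
P = I*√1527 (P = √((3 - 1*(-42)) - 1572) = √((3 + 42) - 1572) = √(45 - 1572) = √(-1527) = I*√1527 ≈ 39.077*I)
P + B(Y(5), M(-8, 1)) = I*√1527 + (36 + 6*8) = I*√1527 + (36 + 48) = I*√1527 + 84 = 84 + I*√1527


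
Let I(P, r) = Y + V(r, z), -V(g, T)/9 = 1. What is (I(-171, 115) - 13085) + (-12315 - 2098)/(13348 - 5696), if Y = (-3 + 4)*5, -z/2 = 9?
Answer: -100171441/7652 ≈ -13091.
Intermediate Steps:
z = -18 (z = -2*9 = -18)
V(g, T) = -9 (V(g, T) = -9*1 = -9)
Y = 5 (Y = 1*5 = 5)
I(P, r) = -4 (I(P, r) = 5 - 9 = -4)
(I(-171, 115) - 13085) + (-12315 - 2098)/(13348 - 5696) = (-4 - 13085) + (-12315 - 2098)/(13348 - 5696) = -13089 - 14413/7652 = -100171441/7652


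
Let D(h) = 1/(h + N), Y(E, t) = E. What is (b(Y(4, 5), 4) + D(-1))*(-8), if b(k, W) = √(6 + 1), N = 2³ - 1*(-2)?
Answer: -8/9 - 8*√7 ≈ -22.055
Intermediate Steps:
N = 10 (N = 8 + 2 = 10)
b(k, W) = √7
D(h) = 1/(10 + h) (D(h) = 1/(h + 10) = 1/(10 + h))
(b(Y(4, 5), 4) + D(-1))*(-8) = (√7 + 1/(10 - 1))*(-8) = (√7 + 1/9)*(-8) = (√7 + ⅑)*(-8) = (⅑ + √7)*(-8) = -8/9 - 8*√7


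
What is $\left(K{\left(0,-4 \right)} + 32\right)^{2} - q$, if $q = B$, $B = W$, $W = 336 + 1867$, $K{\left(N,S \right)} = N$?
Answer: $-1179$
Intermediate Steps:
$W = 2203$
$B = 2203$
$q = 2203$
$\left(K{\left(0,-4 \right)} + 32\right)^{2} - q = \left(0 + 32\right)^{2} - 2203 = 32^{2} - 2203 = 1024 - 2203 = -1179$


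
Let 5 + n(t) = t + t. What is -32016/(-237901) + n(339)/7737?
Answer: 407815165/1840640037 ≈ 0.22156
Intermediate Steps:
n(t) = -5 + 2*t (n(t) = -5 + (t + t) = -5 + 2*t)
-32016/(-237901) + n(339)/7737 = -32016/(-237901) + (-5 + 2*339)/7737 = -32016*(-1/237901) + (-5 + 678)*(1/7737) = 32016/237901 + 673*(1/7737) = 32016/237901 + 673/7737 = 407815165/1840640037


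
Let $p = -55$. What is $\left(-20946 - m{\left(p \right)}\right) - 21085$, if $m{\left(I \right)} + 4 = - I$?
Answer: $-42082$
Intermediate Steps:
$m{\left(I \right)} = -4 - I$
$\left(-20946 - m{\left(p \right)}\right) - 21085 = \left(-20946 - \left(-4 - -55\right)\right) - 21085 = \left(-20946 - \left(-4 + 55\right)\right) - 21085 = \left(-20946 - 51\right) - 21085 = -20997 - 21085 = -42082$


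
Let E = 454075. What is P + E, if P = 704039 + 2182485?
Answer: 3340599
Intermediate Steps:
P = 2886524
P + E = 2886524 + 454075 = 3340599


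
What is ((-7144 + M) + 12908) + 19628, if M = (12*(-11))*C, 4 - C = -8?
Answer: 23808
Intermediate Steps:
C = 12 (C = 4 - 1*(-8) = 4 + 8 = 12)
M = -1584 (M = (12*(-11))*12 = -132*12 = -1584)
((-7144 + M) + 12908) + 19628 = ((-7144 - 1584) + 12908) + 19628 = (-8728 + 12908) + 19628 = 4180 + 19628 = 23808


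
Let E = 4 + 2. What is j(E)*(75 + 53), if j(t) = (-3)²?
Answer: 1152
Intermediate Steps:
E = 6
j(t) = 9
j(E)*(75 + 53) = 9*(75 + 53) = 9*128 = 1152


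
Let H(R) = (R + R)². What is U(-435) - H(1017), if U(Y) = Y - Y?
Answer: -4137156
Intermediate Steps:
U(Y) = 0
H(R) = 4*R² (H(R) = (2*R)² = 4*R²)
U(-435) - H(1017) = 0 - 4*1017² = 0 - 4*1034289 = 0 - 1*4137156 = 0 - 4137156 = -4137156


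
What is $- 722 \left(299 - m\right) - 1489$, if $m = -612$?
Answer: $-659231$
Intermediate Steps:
$- 722 \left(299 - m\right) - 1489 = - 722 \left(299 - -612\right) - 1489 = - 722 \left(299 + 612\right) - 1489 = \left(-722\right) 911 - 1489 = -657742 - 1489 = -659231$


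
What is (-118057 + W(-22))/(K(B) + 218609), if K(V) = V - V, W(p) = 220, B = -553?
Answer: -117837/218609 ≈ -0.53903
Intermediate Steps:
K(V) = 0
(-118057 + W(-22))/(K(B) + 218609) = (-118057 + 220)/(0 + 218609) = -117837/218609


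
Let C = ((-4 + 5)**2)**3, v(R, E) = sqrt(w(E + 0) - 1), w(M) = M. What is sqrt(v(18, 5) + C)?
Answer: sqrt(3) ≈ 1.7320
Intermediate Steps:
v(R, E) = sqrt(-1 + E) (v(R, E) = sqrt((E + 0) - 1) = sqrt(E - 1) = sqrt(-1 + E))
C = 1 (C = (1**2)**3 = 1**3 = 1)
sqrt(v(18, 5) + C) = sqrt(sqrt(-1 + 5) + 1) = sqrt(sqrt(4) + 1) = sqrt(2 + 1) = sqrt(3)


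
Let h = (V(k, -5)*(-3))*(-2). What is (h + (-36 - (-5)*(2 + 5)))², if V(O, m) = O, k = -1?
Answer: 49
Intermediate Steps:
h = -6 (h = -1*(-3)*(-2) = 3*(-2) = -6)
(h + (-36 - (-5)*(2 + 5)))² = (-6 + (-36 - (-5)*(2 + 5)))² = (-6 + (-36 - (-5)*7))² = (-6 + (-36 - 1*(-35)))² = (-6 + (-36 + 35))² = (-6 - 1)² = (-7)² = 49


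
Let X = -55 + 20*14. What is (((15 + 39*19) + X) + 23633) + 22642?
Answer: 47256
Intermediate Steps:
X = 225 (X = -55 + 280 = 225)
(((15 + 39*19) + X) + 23633) + 22642 = (((15 + 39*19) + 225) + 23633) + 22642 = (((15 + 741) + 225) + 23633) + 22642 = ((756 + 225) + 23633) + 22642 = (981 + 23633) + 22642 = 24614 + 22642 = 47256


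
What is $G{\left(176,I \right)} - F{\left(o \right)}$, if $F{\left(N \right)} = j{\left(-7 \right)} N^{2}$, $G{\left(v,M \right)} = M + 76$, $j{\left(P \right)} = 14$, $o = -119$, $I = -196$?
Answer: $-198374$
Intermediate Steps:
$G{\left(v,M \right)} = 76 + M$
$F{\left(N \right)} = 14 N^{2}$
$G{\left(176,I \right)} - F{\left(o \right)} = \left(76 - 196\right) - 14 \left(-119\right)^{2} = -120 - 14 \cdot 14161 = -120 - 198254 = -198374$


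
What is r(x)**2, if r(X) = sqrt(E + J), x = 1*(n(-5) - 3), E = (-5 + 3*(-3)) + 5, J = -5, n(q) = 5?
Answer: -14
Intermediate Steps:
E = -9 (E = (-5 - 9) + 5 = -14 + 5 = -9)
x = 2 (x = 1*(5 - 3) = 1*2 = 2)
r(X) = I*sqrt(14) (r(X) = sqrt(-9 - 5) = sqrt(-14) = I*sqrt(14))
r(x)**2 = (I*sqrt(14))**2 = -14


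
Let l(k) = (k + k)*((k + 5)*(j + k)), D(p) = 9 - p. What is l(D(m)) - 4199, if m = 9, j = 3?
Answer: -4199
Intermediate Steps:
l(k) = 2*k*(3 + k)*(5 + k) (l(k) = (k + k)*((k + 5)*(3 + k)) = (2*k)*((5 + k)*(3 + k)) = (2*k)*((3 + k)*(5 + k)) = 2*k*(3 + k)*(5 + k))
l(D(m)) - 4199 = 2*(9 - 1*9)*(15 + (9 - 1*9)² + 8*(9 - 1*9)) - 4199 = 2*(9 - 9)*(15 + (9 - 9)² + 8*(9 - 9)) - 4199 = 2*0*(15 + 0² + 8*0) - 4199 = 2*0*(15 + 0 + 0) - 4199 = 2*0*15 - 4199 = 0 - 4199 = -4199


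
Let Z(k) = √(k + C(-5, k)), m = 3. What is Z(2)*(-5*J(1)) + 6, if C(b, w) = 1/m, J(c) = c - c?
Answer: 6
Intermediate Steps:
J(c) = 0
C(b, w) = ⅓ (C(b, w) = 1/3 = ⅓)
Z(k) = √(⅓ + k) (Z(k) = √(k + ⅓) = √(⅓ + k))
Z(2)*(-5*J(1)) + 6 = (√(3 + 9*2)/3)*(-5*0) + 6 = (√(3 + 18)/3)*0 + 6 = (√21/3)*0 + 6 = 0 + 6 = 6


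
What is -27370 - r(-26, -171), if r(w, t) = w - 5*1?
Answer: -27339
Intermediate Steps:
r(w, t) = -5 + w (r(w, t) = w - 5 = -5 + w)
-27370 - r(-26, -171) = -27370 - (-5 - 26) = -27370 - 1*(-31) = -27370 + 31 = -27339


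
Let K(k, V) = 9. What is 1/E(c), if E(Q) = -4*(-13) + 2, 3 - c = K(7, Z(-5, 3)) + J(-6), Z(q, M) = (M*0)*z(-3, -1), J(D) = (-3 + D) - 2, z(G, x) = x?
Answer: 1/54 ≈ 0.018519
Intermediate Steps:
J(D) = -5 + D
Z(q, M) = 0 (Z(q, M) = (M*0)*(-1) = 0*(-1) = 0)
c = 5 (c = 3 - (9 + (-5 - 6)) = 3 - (9 - 11) = 3 - 1*(-2) = 3 + 2 = 5)
E(Q) = 54 (E(Q) = 52 + 2 = 54)
1/E(c) = 1/54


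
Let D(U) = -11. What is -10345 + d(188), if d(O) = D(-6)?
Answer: -10356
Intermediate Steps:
d(O) = -11
-10345 + d(188) = -10345 - 11 = -10356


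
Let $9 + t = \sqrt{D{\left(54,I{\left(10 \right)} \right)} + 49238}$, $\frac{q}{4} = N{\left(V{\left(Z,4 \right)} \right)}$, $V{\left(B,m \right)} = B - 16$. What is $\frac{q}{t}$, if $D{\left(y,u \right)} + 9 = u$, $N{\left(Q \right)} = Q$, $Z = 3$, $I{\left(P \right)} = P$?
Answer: $- \frac{26}{2731} - \frac{26 \sqrt{5471}}{8193} \approx -0.24425$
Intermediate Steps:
$V{\left(B,m \right)} = -16 + B$
$q = -52$ ($q = 4 \left(-16 + 3\right) = 4 \left(-13\right) = -52$)
$D{\left(y,u \right)} = -9 + u$
$t = -9 + 3 \sqrt{5471}$ ($t = -9 + \sqrt{\left(-9 + 10\right) + 49238} = -9 + \sqrt{1 + 49238} = -9 + \sqrt{49239} = -9 + 3 \sqrt{5471} \approx 212.9$)
$\frac{q}{t} = - \frac{52}{-9 + 3 \sqrt{5471}}$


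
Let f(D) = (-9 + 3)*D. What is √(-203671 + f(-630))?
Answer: I*√199891 ≈ 447.09*I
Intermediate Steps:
f(D) = -6*D
√(-203671 + f(-630)) = √(-203671 - 6*(-630)) = √(-203671 + 3780) = √(-199891) = I*√199891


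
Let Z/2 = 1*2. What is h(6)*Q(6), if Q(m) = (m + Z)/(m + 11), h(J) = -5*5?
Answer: -250/17 ≈ -14.706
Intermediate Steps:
h(J) = -25
Z = 4 (Z = 2*(1*2) = 2*2 = 4)
Q(m) = (4 + m)/(11 + m) (Q(m) = (m + 4)/(m + 11) = (4 + m)/(11 + m))
h(6)*Q(6) = -25*(4 + 6)/(11 + 6) = -25*10/17 = -250/17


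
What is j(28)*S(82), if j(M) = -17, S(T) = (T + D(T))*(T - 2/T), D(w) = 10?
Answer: -5256604/41 ≈ -1.2821e+5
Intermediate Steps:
S(T) = (10 + T)*(T - 2/T) (S(T) = (T + 10)*(T - 2/T) = (10 + T)*(T - 2/T))
j(28)*S(82) = -17*(-2 + 82² - 20/82 + 10*82) = -17*(-2 + 6724 - 20*1/82 + 820) = -17*(-2 + 6724 - 10/41 + 820) = -17*309212/41 = -5256604/41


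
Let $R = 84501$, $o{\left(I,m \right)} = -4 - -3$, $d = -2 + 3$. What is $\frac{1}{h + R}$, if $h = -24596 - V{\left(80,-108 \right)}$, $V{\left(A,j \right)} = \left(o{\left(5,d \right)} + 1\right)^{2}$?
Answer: $\frac{1}{59905} \approx 1.6693 \cdot 10^{-5}$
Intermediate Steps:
$d = 1$
$o{\left(I,m \right)} = -1$ ($o{\left(I,m \right)} = -4 + 3 = -1$)
$V{\left(A,j \right)} = 0$ ($V{\left(A,j \right)} = \left(-1 + 1\right)^{2} = 0^{2} = 0$)
$h = -24596$ ($h = -24596 - 0 = -24596 + 0 = -24596$)
$\frac{1}{h + R} = \frac{1}{-24596 + 84501} = \frac{1}{59905}$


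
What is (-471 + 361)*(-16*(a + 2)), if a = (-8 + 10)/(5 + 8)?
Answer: 49280/13 ≈ 3790.8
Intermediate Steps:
a = 2/13 ≈ 0.15385
(-471 + 361)*(-16*(a + 2)) = (-471 + 361)*(-16*(2/13 + 2)) = -(-1760)*28/13 = -110*(-448/13) = 49280/13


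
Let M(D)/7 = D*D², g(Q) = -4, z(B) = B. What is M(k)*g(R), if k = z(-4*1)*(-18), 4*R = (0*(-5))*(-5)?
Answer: -10450944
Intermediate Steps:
R = 0 (R = ((0*(-5))*(-5))/4 = (0*(-5))/4 = (¼)*0 = 0)
k = 72 (k = -4*1*(-18) = -4*(-18) = 72)
M(D) = 7*D³ (M(D) = 7*(D*D²) = 7*D³)
M(k)*g(R) = (7*72³)*(-4) = (7*373248)*(-4) = 2612736*(-4) = -10450944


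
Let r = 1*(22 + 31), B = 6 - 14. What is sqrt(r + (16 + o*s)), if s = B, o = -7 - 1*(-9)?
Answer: sqrt(53) ≈ 7.2801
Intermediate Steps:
o = 2 (o = -7 + 9 = 2)
B = -8
s = -8
r = 53 (r = 1*53 = 53)
sqrt(r + (16 + o*s)) = sqrt(53 + (16 + 2*(-8))) = sqrt(53 + (16 - 16)) = sqrt(53 + 0) = sqrt(53)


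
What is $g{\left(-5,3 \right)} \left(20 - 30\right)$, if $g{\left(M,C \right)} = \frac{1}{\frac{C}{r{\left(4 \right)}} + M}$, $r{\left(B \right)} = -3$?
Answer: $\frac{5}{3} \approx 1.6667$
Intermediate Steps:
$g{\left(M,C \right)} = \frac{1}{M - \frac{C}{3}}$ ($g{\left(M,C \right)} = \frac{1}{\frac{C}{-3} + M} = \frac{1}{C \left(- \frac{1}{3}\right) + M} = \frac{1}{- \frac{C}{3} + M} = \frac{1}{M - \frac{C}{3}}$)
$g{\left(-5,3 \right)} \left(20 - 30\right) = - \frac{3}{3 - -15} \left(20 - 30\right) = - \frac{3}{3 + 15} \left(20 - 30\right) = - \frac{3}{18} \left(-10\right) = \left(-3\right) \frac{1}{18} \left(-10\right) = \left(- \frac{1}{6}\right) \left(-10\right) = \frac{5}{3}$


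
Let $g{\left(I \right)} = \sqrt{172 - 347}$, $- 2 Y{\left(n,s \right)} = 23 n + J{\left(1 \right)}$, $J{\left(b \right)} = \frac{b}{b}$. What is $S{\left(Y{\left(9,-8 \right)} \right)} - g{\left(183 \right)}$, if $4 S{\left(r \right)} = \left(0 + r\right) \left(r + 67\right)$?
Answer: $962 - 5 i \sqrt{7} \approx 962.0 - 13.229 i$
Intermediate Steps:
$J{\left(b \right)} = 1$
$Y{\left(n,s \right)} = - \frac{1}{2} - \frac{23 n}{2}$ ($Y{\left(n,s \right)} = - \frac{23 n + 1}{2} = - \frac{1 + 23 n}{2} = - \frac{1}{2} - \frac{23 n}{2}$)
$g{\left(I \right)} = 5 i \sqrt{7}$ ($g{\left(I \right)} = \sqrt{-175} = 5 i \sqrt{7}$)
$S{\left(r \right)} = \frac{r \left(67 + r\right)}{4}$ ($S{\left(r \right)} = \frac{\left(0 + r\right) \left(r + 67\right)}{4} = \frac{r \left(67 + r\right)}{4}$)
$S{\left(Y{\left(9,-8 \right)} \right)} - g{\left(183 \right)} = \frac{\left(- \frac{1}{2} - \frac{207}{2}\right) \left(67 - 104\right)}{4} - 5 i \sqrt{7} = \frac{1}{4} \left(-104\right) \left(67 - 104\right) - 5 i \sqrt{7} = \frac{1}{4} \left(-104\right) \left(-37\right) - 5 i \sqrt{7} = 962 - 5 i \sqrt{7}$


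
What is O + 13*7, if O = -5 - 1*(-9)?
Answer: 95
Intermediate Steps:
O = 4 (O = -5 + 9 = 4)
O + 13*7 = 4 + 13*7 = 4 + 91 = 95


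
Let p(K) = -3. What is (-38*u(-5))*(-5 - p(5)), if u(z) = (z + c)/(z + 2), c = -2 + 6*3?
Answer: -836/3 ≈ -278.67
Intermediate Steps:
c = 16 (c = -2 + 18 = 16)
u(z) = (16 + z)/(2 + z) (u(z) = (z + 16)/(z + 2) = (16 + z)/(2 + z))
(-38*u(-5))*(-5 - p(5)) = (-38*(16 - 5)/(2 - 5))*(-5 - 1*(-3)) = (-38*11/(-3))*(-5 + 3) = -(-38)*11/3*(-2) = -38*(-11/3)*(-2) = (418/3)*(-2) = -836/3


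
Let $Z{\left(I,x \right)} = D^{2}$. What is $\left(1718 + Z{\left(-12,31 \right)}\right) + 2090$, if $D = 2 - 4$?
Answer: $3812$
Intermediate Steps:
$D = -2$
$Z{\left(I,x \right)} = 4$ ($Z{\left(I,x \right)} = \left(-2\right)^{2} = 4$)
$\left(1718 + Z{\left(-12,31 \right)}\right) + 2090 = \left(1718 + 4\right) + 2090 = 1722 + 2090 = 3812$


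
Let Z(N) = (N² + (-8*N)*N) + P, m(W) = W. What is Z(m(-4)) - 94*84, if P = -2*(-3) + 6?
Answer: -7996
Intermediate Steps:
P = 12 (P = 6 + 6 = 12)
Z(N) = 12 - 7*N² (Z(N) = (N² + (-8*N)*N) + 12 = (N² - 8*N²) + 12 = -7*N² + 12 = 12 - 7*N²)
Z(m(-4)) - 94*84 = (12 - 7*(-4)²) - 94*84 = (12 - 7*16) - 7896 = (12 - 112) - 7896 = -100 - 7896 = -7996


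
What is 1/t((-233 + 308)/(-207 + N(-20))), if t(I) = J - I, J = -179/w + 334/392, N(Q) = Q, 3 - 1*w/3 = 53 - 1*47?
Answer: 400428/8437549 ≈ 0.047458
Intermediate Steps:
w = -9 (w = 9 - 3*(53 - 1*47) = 9 - 3*(53 - 47) = 9 - 3*6 = 9 - 18 = -9)
J = 36587/1764 (J = -179/(-9) + 334/392 = -179*(-1/9) + 334*(1/392) = 179/9 + 167/196 = 36587/1764 ≈ 20.741)
t(I) = 36587/1764 - I
1/t((-233 + 308)/(-207 + N(-20))) = 1/(36587/1764 - (-233 + 308)/(-207 - 20)) = 1/(36587/1764 - 75/(-227)) = 1/(36587/1764 - 75*(-1)/227) = 1/(36587/1764 - 1*(-75/227)) = 1/(36587/1764 + 75/227) = 1/(8437549/400428) = 400428/8437549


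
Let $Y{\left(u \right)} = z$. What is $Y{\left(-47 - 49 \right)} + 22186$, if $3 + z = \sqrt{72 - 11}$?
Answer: $22183 + \sqrt{61} \approx 22191.0$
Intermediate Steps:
$z = -3 + \sqrt{61}$ ($z = -3 + \sqrt{72 - 11} = -3 + \sqrt{61} \approx 4.8102$)
$Y{\left(u \right)} = -3 + \sqrt{61}$
$Y{\left(-47 - 49 \right)} + 22186 = \left(-3 + \sqrt{61}\right) + 22186 = 22183 + \sqrt{61}$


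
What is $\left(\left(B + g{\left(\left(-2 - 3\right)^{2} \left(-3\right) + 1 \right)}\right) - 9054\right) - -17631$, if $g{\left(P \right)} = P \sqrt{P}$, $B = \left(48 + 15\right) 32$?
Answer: $10593 - 74 i \sqrt{74} \approx 10593.0 - 636.57 i$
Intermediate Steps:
$B = 2016$ ($B = 63 \cdot 32 = 2016$)
$g{\left(P \right)} = P^{\frac{3}{2}}$
$\left(\left(B + g{\left(\left(-2 - 3\right)^{2} \left(-3\right) + 1 \right)}\right) - 9054\right) - -17631 = \left(\left(2016 + \left(\left(-2 - 3\right)^{2} \left(-3\right) + 1\right)^{\frac{3}{2}}\right) - 9054\right) - -17631 = \left(\left(2016 + \left(\left(-5\right)^{2} \left(-3\right) + 1\right)^{\frac{3}{2}}\right) - 9054\right) + 17631 = \left(\left(2016 + \left(25 \left(-3\right) + 1\right)^{\frac{3}{2}}\right) - 9054\right) + 17631 = \left(\left(2016 + \left(-75 + 1\right)^{\frac{3}{2}}\right) - 9054\right) + 17631 = \left(\left(2016 + \left(-74\right)^{\frac{3}{2}}\right) - 9054\right) + 17631 = \left(\left(2016 - 74 i \sqrt{74}\right) - 9054\right) + 17631 = \left(-7038 - 74 i \sqrt{74}\right) + 17631 = 10593 - 74 i \sqrt{74}$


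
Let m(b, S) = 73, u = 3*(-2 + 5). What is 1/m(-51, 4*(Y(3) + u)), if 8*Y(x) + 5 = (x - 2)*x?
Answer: 1/73 ≈ 0.013699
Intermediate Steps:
u = 9 (u = 3*3 = 9)
Y(x) = -5/8 + x*(-2 + x)/8 (Y(x) = -5/8 + ((x - 2)*x)/8 = -5/8 + ((-2 + x)*x)/8 = -5/8 + (x*(-2 + x))/8 = -5/8 + x*(-2 + x)/8)
1/m(-51, 4*(Y(3) + u)) = 1/73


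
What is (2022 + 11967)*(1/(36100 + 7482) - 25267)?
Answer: -15404496451677/43582 ≈ -3.5346e+8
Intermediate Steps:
(2022 + 11967)*(1/(36100 + 7482) - 25267) = 13989*(1/43582 - 25267) = 13989*(-1101186393/43582) = -15404496451677/43582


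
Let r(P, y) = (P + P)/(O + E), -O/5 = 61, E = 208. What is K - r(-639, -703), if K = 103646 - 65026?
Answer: 3744862/97 ≈ 38607.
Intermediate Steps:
O = -305 (O = -5*61 = -305)
K = 38620
r(P, y) = -2*P/97 (r(P, y) = (P + P)/(-305 + 208) = (2*P)/(-97) = (2*P)*(-1/97) = -2*P/97)
K - r(-639, -703) = 38620 - (-2)*(-639)/97 = 38620 - 1*1278/97 = 38620 - 1278/97 = 3744862/97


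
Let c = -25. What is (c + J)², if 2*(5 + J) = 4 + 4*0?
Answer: 784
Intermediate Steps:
J = -3 (J = -5 + (4 + 4*0)/2 = -5 + (4 + 0)/2 = -5 + (½)*4 = -5 + 2 = -3)
(c + J)² = (-25 - 3)² = (-28)² = 784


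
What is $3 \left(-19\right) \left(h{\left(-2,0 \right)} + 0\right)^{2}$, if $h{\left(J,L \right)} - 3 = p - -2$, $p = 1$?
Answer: $-2052$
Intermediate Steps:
$h{\left(J,L \right)} = 6$ ($h{\left(J,L \right)} = 3 + \left(1 - -2\right) = 3 + \left(1 + 2\right) = 3 + 3 = 6$)
$3 \left(-19\right) \left(h{\left(-2,0 \right)} + 0\right)^{2} = 3 \left(-19\right) \left(6 + 0\right)^{2} = - 57 \cdot 6^{2} = \left(-57\right) 36 = -2052$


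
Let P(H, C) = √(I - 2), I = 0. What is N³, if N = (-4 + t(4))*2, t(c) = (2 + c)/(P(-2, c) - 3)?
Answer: 64*(-513*I - 470*√2)/(9*I + 25*√2) ≈ -1352.0 - 584.47*I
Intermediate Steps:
P(H, C) = I*√2 (P(H, C) = √(0 - 2) = √(-2) = I*√2)
t(c) = (2 + c)/(-3 + I*√2) (t(c) = (2 + c)/(I*√2 - 3) = (2 + c)/(-3 + I*√2))
N = -8 - 12/(3 - I*√2) (N = (-4 - (2 + 4)/(3 - I*√2))*2 = (-4 - 1*6/(3 - I*√2))*2 = (-4 - 6/(3 - I*√2))*2 = -8 - 12/(3 - I*√2) ≈ -11.273 - 1.5428*I)
N³ = (-124/11 - 12*I*√2/11)³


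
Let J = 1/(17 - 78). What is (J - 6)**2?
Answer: 134689/3721 ≈ 36.197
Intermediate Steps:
J = -1/61 (J = 1/(-61) = -1/61 ≈ -0.016393)
(J - 6)**2 = (-1/61 - 6)**2 = (-367/61)**2 = 134689/3721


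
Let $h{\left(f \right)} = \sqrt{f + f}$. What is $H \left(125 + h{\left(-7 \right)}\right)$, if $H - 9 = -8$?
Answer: $125 + i \sqrt{14} \approx 125.0 + 3.7417 i$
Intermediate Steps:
$h{\left(f \right)} = \sqrt{2} \sqrt{f}$ ($h{\left(f \right)} = \sqrt{2 f} = \sqrt{2} \sqrt{f}$)
$H = 1$ ($H = 9 - 8 = 1$)
$H \left(125 + h{\left(-7 \right)}\right) = 1 \left(125 + \sqrt{2} \sqrt{-7}\right) = 1 \left(125 + \sqrt{2} i \sqrt{7}\right) = 1 \left(125 + i \sqrt{14}\right) = 125 + i \sqrt{14}$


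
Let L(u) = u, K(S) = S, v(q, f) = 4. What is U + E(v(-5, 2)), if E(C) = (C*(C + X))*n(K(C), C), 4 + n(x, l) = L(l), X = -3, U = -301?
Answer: -301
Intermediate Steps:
n(x, l) = -4 + l
E(C) = C*(-4 + C)*(-3 + C) (E(C) = (C*(C - 3))*(-4 + C) = (C*(-3 + C))*(-4 + C) = C*(-4 + C)*(-3 + C))
U + E(v(-5, 2)) = -301 + 4*(-4 + 4)*(-3 + 4) = -301 + 4*0*1 = -301 + 0 = -301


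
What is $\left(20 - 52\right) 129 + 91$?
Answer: $-4037$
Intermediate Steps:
$\left(20 - 52\right) 129 + 91 = \left(-32\right) 129 + 91 = -4128 + 91 = -4037$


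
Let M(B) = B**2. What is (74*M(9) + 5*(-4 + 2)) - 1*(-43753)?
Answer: 49737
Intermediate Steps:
(74*M(9) + 5*(-4 + 2)) - 1*(-43753) = (74*9**2 + 5*(-4 + 2)) - 1*(-43753) = (74*81 + 5*(-2)) + 43753 = (5994 - 10) + 43753 = 5984 + 43753 = 49737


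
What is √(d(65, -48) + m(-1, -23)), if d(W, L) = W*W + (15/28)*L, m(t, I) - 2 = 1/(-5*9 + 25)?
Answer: √20586055/70 ≈ 64.817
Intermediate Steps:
m(t, I) = 39/20 (m(t, I) = 2 + 1/(-5*9 + 25) = 2 + 1/(-45 + 25) = 2 + 1/(-20) = 2 - 1/20 = 39/20)
d(W, L) = W² + 15*L/28 (d(W, L) = W² + (15*(1/28))*L = W² + 15*L/28)
√(d(65, -48) + m(-1, -23)) = √((65² + (15/28)*(-48)) + 39/20) = √((4225 - 180/7) + 39/20) = √(29395/7 + 39/20) = √(588173/140) = √20586055/70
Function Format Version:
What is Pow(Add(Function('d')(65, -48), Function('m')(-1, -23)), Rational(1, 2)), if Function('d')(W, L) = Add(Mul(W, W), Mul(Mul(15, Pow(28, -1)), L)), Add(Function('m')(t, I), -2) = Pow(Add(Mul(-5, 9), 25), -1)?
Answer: Mul(Rational(1, 70), Pow(20586055, Rational(1, 2))) ≈ 64.817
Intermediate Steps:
Function('m')(t, I) = Rational(39, 20) (Function('m')(t, I) = Add(2, Pow(Add(Mul(-5, 9), 25), -1)) = Add(2, Pow(Add(-45, 25), -1)) = Add(2, Pow(-20, -1)) = Add(2, Rational(-1, 20)) = Rational(39, 20))
Function('d')(W, L) = Add(Pow(W, 2), Mul(Rational(15, 28), L)) (Function('d')(W, L) = Add(Pow(W, 2), Mul(Mul(15, Rational(1, 28)), L)) = Add(Pow(W, 2), Mul(Rational(15, 28), L)))
Pow(Add(Function('d')(65, -48), Function('m')(-1, -23)), Rational(1, 2)) = Pow(Add(Add(Pow(65, 2), Mul(Rational(15, 28), -48)), Rational(39, 20)), Rational(1, 2)) = Pow(Add(Add(4225, Rational(-180, 7)), Rational(39, 20)), Rational(1, 2)) = Pow(Add(Rational(29395, 7), Rational(39, 20)), Rational(1, 2)) = Pow(Rational(588173, 140), Rational(1, 2)) = Mul(Rational(1, 70), Pow(20586055, Rational(1, 2)))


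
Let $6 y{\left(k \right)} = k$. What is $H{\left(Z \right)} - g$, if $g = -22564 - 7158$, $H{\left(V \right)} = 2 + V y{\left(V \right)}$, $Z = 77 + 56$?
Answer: $\frac{196033}{6} \approx 32672.0$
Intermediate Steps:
$y{\left(k \right)} = \frac{k}{6}$
$Z = 133$
$H{\left(V \right)} = 2 + \frac{V^{2}}{6}$ ($H{\left(V \right)} = 2 + V \frac{V}{6} = 2 + \frac{V^{2}}{6}$)
$g = -29722$
$H{\left(Z \right)} - g = \left(2 + \frac{133^{2}}{6}\right) - -29722 = \left(2 + \frac{1}{6} \cdot 17689\right) + 29722 = \left(2 + \frac{17689}{6}\right) + 29722 = \frac{17701}{6} + 29722 = \frac{196033}{6}$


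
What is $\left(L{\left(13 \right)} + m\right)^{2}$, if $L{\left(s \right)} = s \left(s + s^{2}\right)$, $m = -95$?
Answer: $5157441$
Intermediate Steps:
$\left(L{\left(13 \right)} + m\right)^{2} = \left(13^{2} \left(1 + 13\right) - 95\right)^{2} = \left(169 \cdot 14 - 95\right)^{2} = \left(2366 - 95\right)^{2} = 2271^{2} = 5157441$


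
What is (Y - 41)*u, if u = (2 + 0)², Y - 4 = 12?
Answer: -100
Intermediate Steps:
Y = 16 (Y = 4 + 12 = 16)
u = 4 (u = 2² = 4)
(Y - 41)*u = (16 - 41)*4 = -25*4 = -100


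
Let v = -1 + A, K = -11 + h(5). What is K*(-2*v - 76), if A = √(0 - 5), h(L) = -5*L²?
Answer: 10064 + 272*I*√5 ≈ 10064.0 + 608.21*I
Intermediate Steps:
A = I*√5 (A = √(-5) = I*√5 ≈ 2.2361*I)
K = -136 (K = -11 - 5*5² = -11 - 5*25 = -11 - 125 = -136)
v = -1 + I*√5 ≈ -1.0 + 2.2361*I
K*(-2*v - 76) = -136*(-2*(-1 + I*√5) - 76) = -136*((2 - 2*I*√5) - 76) = -136*(-74 - 2*I*√5) = 10064 + 272*I*√5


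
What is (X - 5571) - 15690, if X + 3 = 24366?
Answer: 3102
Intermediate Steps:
X = 24363 (X = -3 + 24366 = 24363)
(X - 5571) - 15690 = (24363 - 5571) - 15690 = 18792 - 15690 = 3102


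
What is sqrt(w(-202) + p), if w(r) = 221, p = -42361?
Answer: 14*I*sqrt(215) ≈ 205.28*I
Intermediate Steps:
sqrt(w(-202) + p) = sqrt(221 - 42361) = sqrt(-42140) = 14*I*sqrt(215)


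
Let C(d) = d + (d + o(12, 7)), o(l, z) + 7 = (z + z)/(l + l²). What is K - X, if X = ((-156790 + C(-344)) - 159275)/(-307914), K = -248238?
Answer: -5962029238769/24017292 ≈ -2.4824e+5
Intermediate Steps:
o(l, z) = -7 + 2*z/(l + l²) (o(l, z) = -7 + (z + z)/(l + l²) = -7 + (2*z)/(l + l²) = -7 + 2*z/(l + l²))
C(d) = -539/78 + 2*d (C(d) = d + (d + (-7*12 - 7*12² + 2*7)/(12*(1 + 12))) = d + (d + (1/12)*(-84 - 7*144 + 14)/13) = d + (d + (1/12)*(1/13)*(-84 - 1008 + 14)) = d + (d + (1/12)*(1/13)*(-1078)) = d + (d - 539/78) = d + (-539/78 + d) = -539/78 + 2*d)
X = 24707273/24017292 (X = ((-156790 + (-539/78 + 2*(-344))) - 159275)/(-307914) = ((-156790 + (-539/78 - 688)) - 159275)*(-1/307914) = ((-156790 - 54203/78) - 159275)*(-1/307914) = (-12283823/78 - 159275)*(-1/307914) = -24707273/78*(-1/307914) = 24707273/24017292 ≈ 1.0287)
K - X = -248238 - 1*24707273/24017292 = -248238 - 24707273/24017292 = -5962029238769/24017292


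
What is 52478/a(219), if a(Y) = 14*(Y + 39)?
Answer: 26239/1806 ≈ 14.529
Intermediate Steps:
a(Y) = 546 + 14*Y (a(Y) = 14*(39 + Y) = 546 + 14*Y)
52478/a(219) = 52478/(546 + 14*219) = 52478/(546 + 3066) = 52478/3612 = 52478*(1/3612) = 26239/1806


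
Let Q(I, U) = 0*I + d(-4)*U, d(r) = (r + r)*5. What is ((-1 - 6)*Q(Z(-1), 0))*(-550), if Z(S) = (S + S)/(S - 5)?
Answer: 0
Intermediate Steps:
d(r) = 10*r (d(r) = (2*r)*5 = 10*r)
Z(S) = 2*S/(-5 + S) (Z(S) = (2*S)/(-5 + S) = 2*S/(-5 + S))
Q(I, U) = -40*U (Q(I, U) = 0*I + (10*(-4))*U = 0 - 40*U = -40*U)
((-1 - 6)*Q(Z(-1), 0))*(-550) = ((-1 - 6)*(-40*0))*(-550) = -7*0*(-550) = 0*(-550) = 0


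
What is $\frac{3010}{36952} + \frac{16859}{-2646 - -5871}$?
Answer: $\frac{316340509}{59585100} \approx 5.3091$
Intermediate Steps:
$\frac{3010}{36952} + \frac{16859}{-2646 - -5871} = 3010 \cdot \frac{1}{36952} + \frac{16859}{-2646 + 5871} = \frac{1505}{18476} + \frac{16859}{3225} = \frac{316340509}{59585100}$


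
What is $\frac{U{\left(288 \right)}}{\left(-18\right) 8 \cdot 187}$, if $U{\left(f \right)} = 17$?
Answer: $- \frac{1}{1584} \approx -0.00063131$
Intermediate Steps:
$\frac{U{\left(288 \right)}}{\left(-18\right) 8 \cdot 187} = \frac{17}{\left(-18\right) 8 \cdot 187} = \frac{17}{\left(-144\right) 187} = \frac{17}{-26928} = 17 \left(- \frac{1}{26928}\right) = - \frac{1}{1584}$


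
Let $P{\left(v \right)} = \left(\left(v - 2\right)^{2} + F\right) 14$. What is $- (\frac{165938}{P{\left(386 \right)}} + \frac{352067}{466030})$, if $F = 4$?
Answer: $- \frac{40207664181}{48104548660} \approx -0.83584$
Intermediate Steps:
$P{\left(v \right)} = 56 + 14 \left(-2 + v\right)^{2}$ ($P{\left(v \right)} = \left(\left(v - 2\right)^{2} + 4\right) 14 = \left(\left(-2 + v\right)^{2} + 4\right) 14 = \left(4 + \left(-2 + v\right)^{2}\right) 14 = 56 + 14 \left(-2 + v\right)^{2}$)
$- (\frac{165938}{P{\left(386 \right)}} + \frac{352067}{466030}) = - (\frac{165938}{56 + 14 \left(-2 + 386\right)^{2}} + \frac{352067}{466030}) = - (\frac{165938}{56 + 14 \cdot 384^{2}} + 352067 \cdot \frac{1}{466030}) = - (\frac{165938}{56 + 14 \cdot 147456} + \frac{352067}{466030}) = - (\frac{165938}{56 + 2064384} + \frac{352067}{466030}) = - (\frac{165938}{2064440} + \frac{352067}{466030}) = - (165938 \cdot \frac{1}{2064440} + \frac{352067}{466030}) = - (\frac{82969}{1032220} + \frac{352067}{466030}) = \left(-1\right) \frac{40207664181}{48104548660} = - \frac{40207664181}{48104548660}$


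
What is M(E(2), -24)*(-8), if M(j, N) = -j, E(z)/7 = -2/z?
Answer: -56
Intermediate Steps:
E(z) = -14/z (E(z) = 7*(-2/z) = -14/z)
M(E(2), -24)*(-8) = -(-14)/2*(-8) = -1*(-7)*(-8) = 7*(-8) = -56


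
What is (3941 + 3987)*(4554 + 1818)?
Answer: 50517216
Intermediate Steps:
(3941 + 3987)*(4554 + 1818) = 7928*6372 = 50517216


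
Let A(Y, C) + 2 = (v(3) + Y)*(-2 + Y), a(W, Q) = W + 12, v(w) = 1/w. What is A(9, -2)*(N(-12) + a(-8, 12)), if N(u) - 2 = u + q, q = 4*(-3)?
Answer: -1140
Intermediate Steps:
a(W, Q) = 12 + W
q = -12
A(Y, C) = -2 + (-2 + Y)*(⅓ + Y) (A(Y, C) = -2 + (1/3 + Y)*(-2 + Y) = -2 + (⅓ + Y)*(-2 + Y) = -2 + (-2 + Y)*(⅓ + Y))
N(u) = -10 + u (N(u) = 2 + (u - 12) = 2 + (-12 + u) = -10 + u)
A(9, -2)*(N(-12) + a(-8, 12)) = (-8/3 + 9² - 5/3*9)*((-10 - 12) + (12 - 8)) = (-8/3 + 81 - 15)*(-22 + 4) = (190/3)*(-18) = -1140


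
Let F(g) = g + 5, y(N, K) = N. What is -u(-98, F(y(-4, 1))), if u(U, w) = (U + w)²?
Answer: -9409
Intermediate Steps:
F(g) = 5 + g
-u(-98, F(y(-4, 1))) = -(-98 + (5 - 4))² = -(-98 + 1)² = -1*(-97)² = -1*9409 = -9409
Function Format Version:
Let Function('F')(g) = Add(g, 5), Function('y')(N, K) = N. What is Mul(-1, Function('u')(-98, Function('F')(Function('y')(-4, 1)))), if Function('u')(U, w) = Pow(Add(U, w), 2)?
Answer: -9409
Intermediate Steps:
Function('F')(g) = Add(5, g)
Mul(-1, Function('u')(-98, Function('F')(Function('y')(-4, 1)))) = Mul(-1, Pow(Add(-98, Add(5, -4)), 2)) = Mul(-1, Pow(Add(-98, 1), 2)) = Mul(-1, Pow(-97, 2)) = Mul(-1, 9409) = -9409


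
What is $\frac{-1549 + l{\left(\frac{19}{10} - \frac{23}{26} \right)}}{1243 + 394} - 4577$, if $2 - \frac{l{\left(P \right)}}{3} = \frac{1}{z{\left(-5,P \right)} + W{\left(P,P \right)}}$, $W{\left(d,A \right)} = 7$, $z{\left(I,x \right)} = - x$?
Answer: $- \frac{2915201983}{636793} \approx -4577.9$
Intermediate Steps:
$l{\left(P \right)} = 6 - \frac{3}{7 - P}$ ($l{\left(P \right)} = 6 - \frac{3}{- P + 7} = 6 - \frac{3}{7 - P}$)
$\frac{-1549 + l{\left(\frac{19}{10} - \frac{23}{26} \right)}}{1243 + 394} - 4577 = \frac{-1549 + \frac{3 \left(-13 + 2 \left(\frac{19}{10} - \frac{23}{26}\right)\right)}{-7 + \left(\frac{19}{10} - \frac{23}{26}\right)}}{1243 + 394} - 4577 = \frac{-1549 + \frac{3 \left(-13 + 2 \left(19 \cdot \frac{1}{10} - \frac{23}{26}\right)\right)}{-7 + \left(19 \cdot \frac{1}{10} - \frac{23}{26}\right)}}{1637} - 4577 = \left(-1549 + \frac{3 \left(-13 + 2 \left(\frac{19}{10} - \frac{23}{26}\right)\right)}{-7 + \left(\frac{19}{10} - \frac{23}{26}\right)}\right) \frac{1}{1637} - 4577 = \left(-1549 + \frac{3 \left(-13 + 2 \cdot \frac{66}{65}\right)}{-7 + \frac{66}{65}}\right) \frac{1}{1637} - 4577 = \left(-1549 + \frac{3 \left(-13 + \frac{132}{65}\right)}{- \frac{389}{65}}\right) \frac{1}{1637} - 4577 = \left(-1549 + 3 \left(- \frac{65}{389}\right) \left(- \frac{713}{65}\right)\right) \frac{1}{1637} - 4577 = \left(-1549 + \frac{2139}{389}\right) \frac{1}{1637} - 4577 = \left(- \frac{600422}{389}\right) \frac{1}{1637} - 4577 = - \frac{600422}{636793} - 4577 = - \frac{2915201983}{636793}$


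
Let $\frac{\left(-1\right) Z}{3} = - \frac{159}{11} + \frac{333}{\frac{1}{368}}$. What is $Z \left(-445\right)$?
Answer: $\frac{1799346375}{11} \approx 1.6358 \cdot 10^{8}$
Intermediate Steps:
$Z = - \frac{4043475}{11}$ ($Z = - 3 \left(- \frac{159}{11} + \frac{333}{\frac{1}{368}}\right) = - 3 \left(\left(-159\right) \frac{1}{11} + 333 \frac{1}{\frac{1}{368}}\right) = - 3 \left(- \frac{159}{11} + 333 \cdot 368\right) = - 3 \left(- \frac{159}{11} + 122544\right) = \left(-3\right) \frac{1347825}{11} = - \frac{4043475}{11} \approx -3.6759 \cdot 10^{5}$)
$Z \left(-445\right) = \left(- \frac{4043475}{11}\right) \left(-445\right) = \frac{1799346375}{11}$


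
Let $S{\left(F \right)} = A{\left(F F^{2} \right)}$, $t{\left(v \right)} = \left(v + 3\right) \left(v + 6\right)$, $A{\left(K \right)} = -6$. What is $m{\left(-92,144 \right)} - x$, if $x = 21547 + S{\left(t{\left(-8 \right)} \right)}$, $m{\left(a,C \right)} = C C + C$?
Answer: $-661$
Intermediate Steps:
$m{\left(a,C \right)} = C + C^{2}$ ($m{\left(a,C \right)} = C^{2} + C = C + C^{2}$)
$t{\left(v \right)} = \left(3 + v\right) \left(6 + v\right)$
$S{\left(F \right)} = -6$
$x = 21541$ ($x = 21547 - 6 = 21541$)
$m{\left(-92,144 \right)} - x = 144 \left(1 + 144\right) - 21541 = 144 \cdot 145 - 21541 = 20880 - 21541 = -661$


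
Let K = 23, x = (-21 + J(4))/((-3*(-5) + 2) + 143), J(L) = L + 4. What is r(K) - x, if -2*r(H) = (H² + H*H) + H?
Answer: -86467/160 ≈ -540.42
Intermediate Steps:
J(L) = 4 + L
x = -13/160 (x = (-21 + (4 + 4))/((-3*(-5) + 2) + 143) = (-21 + 8)/((15 + 2) + 143) = -13/(17 + 143) = -13/160 ≈ -0.081250)
r(H) = -H² - H/2 (r(H) = -((H² + H*H) + H)/2 = -((H² + H²) + H)/2 = -(2*H² + H)/2 = -(H + 2*H²)/2 = -H² - H/2)
r(K) - x = -1*23*(½ + 23) - 1*(-13/160) = -1*23*47/2 + 13/160 = -1081/2 + 13/160 = -86467/160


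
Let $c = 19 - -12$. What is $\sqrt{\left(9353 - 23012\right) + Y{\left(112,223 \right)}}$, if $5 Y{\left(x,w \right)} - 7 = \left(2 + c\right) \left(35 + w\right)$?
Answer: $\frac{11 i \sqrt{2470}}{5} \approx 109.34 i$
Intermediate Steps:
$c = 31$ ($c = 19 + 12 = 31$)
$Y{\left(x,w \right)} = \frac{1162}{5} + \frac{33 w}{5}$ ($Y{\left(x,w \right)} = \frac{7}{5} + \frac{\left(2 + 31\right) \left(35 + w\right)}{5} = \frac{7}{5} + \frac{33 \left(35 + w\right)}{5} = \frac{7}{5} + \frac{1155 + 33 w}{5} = \frac{7}{5} + \left(231 + \frac{33 w}{5}\right) = \frac{1162}{5} + \frac{33 w}{5}$)
$\sqrt{\left(9353 - 23012\right) + Y{\left(112,223 \right)}} = \sqrt{\left(9353 - 23012\right) + \left(\frac{1162}{5} + \frac{33}{5} \cdot 223\right)} = \sqrt{-13659 + \left(\frac{1162}{5} + \frac{7359}{5}\right)} = \sqrt{-13659 + \frac{8521}{5}} = \sqrt{- \frac{59774}{5}} = \frac{11 i \sqrt{2470}}{5}$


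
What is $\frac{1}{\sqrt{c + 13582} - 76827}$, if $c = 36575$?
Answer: $- \frac{25609}{1967445924} - \frac{\sqrt{5573}}{1967445924} \approx -1.3054 \cdot 10^{-5}$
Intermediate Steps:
$\frac{1}{\sqrt{c + 13582} - 76827} = \frac{1}{\sqrt{36575 + 13582} - 76827} = \frac{1}{\sqrt{50157} - 76827} = \frac{1}{3 \sqrt{5573} - 76827} = \frac{1}{-76827 + 3 \sqrt{5573}}$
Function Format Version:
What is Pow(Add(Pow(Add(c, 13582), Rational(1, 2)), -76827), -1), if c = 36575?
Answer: Add(Rational(-25609, 1967445924), Mul(Rational(-1, 1967445924), Pow(5573, Rational(1, 2)))) ≈ -1.3054e-5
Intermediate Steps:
Pow(Add(Pow(Add(c, 13582), Rational(1, 2)), -76827), -1) = Pow(Add(Pow(Add(36575, 13582), Rational(1, 2)), -76827), -1) = Pow(Add(Pow(50157, Rational(1, 2)), -76827), -1) = Pow(Add(Mul(3, Pow(5573, Rational(1, 2))), -76827), -1) = Pow(Add(-76827, Mul(3, Pow(5573, Rational(1, 2)))), -1)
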